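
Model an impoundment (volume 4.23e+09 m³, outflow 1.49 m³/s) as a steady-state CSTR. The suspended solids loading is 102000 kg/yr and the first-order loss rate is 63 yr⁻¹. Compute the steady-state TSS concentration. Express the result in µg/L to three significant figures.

Outflow Q = 1.49 m³/s × 3.156e+07 s/yr = 4.702e+07 m³/yr.
Steady-state CSTR mass balance: W = Q·C + k·V·C, so C = W/(Q + kV).
Q + kV = 4.702e+07 + 63·4.23e+09 = 2.665e+11 m³/yr.
C = 102000/2.665e+11 = 3.827e-07 kg/m³ = 0.0003827 mg/L = 0.3827 µg/L.

0.383 µg/L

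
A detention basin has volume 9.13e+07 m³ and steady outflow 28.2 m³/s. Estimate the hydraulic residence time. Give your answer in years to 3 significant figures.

0.103 yr

Q = 28.2 m³/s × 3.156e+07 s/yr = 8.899e+08 m³/yr.
Hydraulic residence time τ = V/Q = 9.13e+07/8.899e+08 = 0.1026 yr.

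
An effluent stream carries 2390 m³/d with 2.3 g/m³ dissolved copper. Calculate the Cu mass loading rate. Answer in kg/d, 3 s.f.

2390 m³/d = 0.02766 m³/s.
Mass flux = Q·C = 0.02766 m³/s × 2.3 g/m³ = 0.06362 g/s.
= 0.06362 g/s × 86.4 = 5.497 kg/d.

5.50 kg/d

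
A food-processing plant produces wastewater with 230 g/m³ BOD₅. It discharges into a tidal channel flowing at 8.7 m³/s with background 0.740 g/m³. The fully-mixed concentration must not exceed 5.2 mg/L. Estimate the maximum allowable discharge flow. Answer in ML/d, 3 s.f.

Mass balance at complete mixing: C_std·(Q_w + Q_r) = Q_w·C_e + Q_r·C_b.
Rearranging, Q_w = Q_r·(C_std − C_b)/(C_e − C_std) = 8.7·(5.2 − 0.74) / (230 − 5.2) = 0.1726 m³/s.
= 14.91 ML/d.

14.9 ML/d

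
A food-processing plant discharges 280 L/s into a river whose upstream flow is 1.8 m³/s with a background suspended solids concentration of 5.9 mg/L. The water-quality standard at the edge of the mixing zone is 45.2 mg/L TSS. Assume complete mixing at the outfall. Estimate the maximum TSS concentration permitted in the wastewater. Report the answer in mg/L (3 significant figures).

280 L/s = 0.28 m³/s.
Mass balance: 45.2·2.08 = 0.28·Cₑ + 1.8·5.9.
Cₑ = (94.02 − 10.62) / 0.28 = 297.8 mg/L.

298 mg/L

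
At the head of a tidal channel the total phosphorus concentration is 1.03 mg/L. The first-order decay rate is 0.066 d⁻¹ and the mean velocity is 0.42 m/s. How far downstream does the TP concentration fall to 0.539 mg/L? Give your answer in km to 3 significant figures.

356 km

From C = C₀·e^(−kt), t = ln(C₀/C)/k = ln(1.03/0.539)/0.066 = 0.6476/0.066 = 9.812 d.
Distance = v·t = 0.42 m/s × 8.478e+05 s = 3.561e+05 m = 356.1 km.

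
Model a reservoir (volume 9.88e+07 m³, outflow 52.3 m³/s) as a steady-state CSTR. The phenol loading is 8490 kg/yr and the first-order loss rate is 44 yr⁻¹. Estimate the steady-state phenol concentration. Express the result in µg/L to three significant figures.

Outflow Q = 52.3 m³/s × 3.156e+07 s/yr = 1.65e+09 m³/yr.
Steady-state CSTR mass balance: W = Q·C + k·V·C, so C = W/(Q + kV).
Q + kV = 1.65e+09 + 44·9.88e+07 = 5.998e+09 m³/yr.
C = 8490/5.998e+09 = 1.416e-06 kg/m³ = 0.001416 mg/L = 1.416 µg/L.

1.42 µg/L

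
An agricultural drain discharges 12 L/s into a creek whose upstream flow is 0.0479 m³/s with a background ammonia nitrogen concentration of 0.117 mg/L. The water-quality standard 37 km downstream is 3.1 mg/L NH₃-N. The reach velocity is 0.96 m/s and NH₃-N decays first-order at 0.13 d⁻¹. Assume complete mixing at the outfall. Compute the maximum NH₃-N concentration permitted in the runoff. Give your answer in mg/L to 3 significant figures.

15.9 mg/L

12 L/s = 0.012 m³/s.
Travel time to the compliance point: t = 3.7e+04/0.96 = 3.854e+04 s = 0.4461 d; decay factor exp(−0.13·0.4461) = 0.9437.
So the concentration just after mixing may be at most 3.1/0.9437 = 3.285 mg/L.
Mass balance: 3.285·0.0599 = 0.012·Cₑ + 0.0479·0.117.
Cₑ = (0.1968 − 0.005604) / 0.012 = 15.93 mg/L.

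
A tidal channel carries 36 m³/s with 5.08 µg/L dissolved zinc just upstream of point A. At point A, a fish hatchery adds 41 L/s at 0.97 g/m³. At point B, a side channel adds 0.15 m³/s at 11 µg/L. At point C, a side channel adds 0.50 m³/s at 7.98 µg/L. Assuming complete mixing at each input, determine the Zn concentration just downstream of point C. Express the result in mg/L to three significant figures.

0.00622 mg/L

5.08 µg/L = 0.00508 mg/L.
41 L/s = 0.041 m³/s.
After input A: C = (36·0.00508 + 0.041·0.97) / 36.04 = 0.006178 mg/L.
11 µg/L = 0.011 mg/L.
After input B: C = (36.04·0.006178 + 0.15·0.011) / 36.19 = 0.006198 mg/L.
7.98 µg/L = 0.00798 mg/L.
After input C: C = (36.19·0.006198 + 0.5·0.00798) / 36.69 = 0.006222 mg/L.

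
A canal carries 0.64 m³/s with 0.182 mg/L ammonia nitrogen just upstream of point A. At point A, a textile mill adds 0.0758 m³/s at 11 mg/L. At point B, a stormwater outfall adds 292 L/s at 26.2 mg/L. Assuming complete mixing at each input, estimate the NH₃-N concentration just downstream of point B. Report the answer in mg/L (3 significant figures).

After input A: C = (0.64·0.182 + 0.0758·11) / 0.7158 = 1.328 mg/L.
292 L/s = 0.292 m³/s.
After input B: C = (0.7158·1.328 + 0.292·26.2) / 1.008 = 8.534 mg/L.

8.53 mg/L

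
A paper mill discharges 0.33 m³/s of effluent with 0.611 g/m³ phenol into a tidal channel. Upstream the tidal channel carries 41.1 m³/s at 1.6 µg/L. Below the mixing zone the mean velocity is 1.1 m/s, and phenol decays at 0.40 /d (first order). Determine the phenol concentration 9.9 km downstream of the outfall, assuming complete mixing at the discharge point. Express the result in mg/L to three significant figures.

0.00619 mg/L

1.6 µg/L = 0.0016 mg/L.
After complete mixing, C₀ = (0.33·0.611 + 41.1·0.0016) / 41.43 = 0.006454 mg/L.
Travel time t = 9900 m / 1.1 m/s = 9000 s = 0.1042 d.
C = 0.006454·exp(−0.40·0.1042) = 0.006454·0.9592 = 0.006191 mg/L.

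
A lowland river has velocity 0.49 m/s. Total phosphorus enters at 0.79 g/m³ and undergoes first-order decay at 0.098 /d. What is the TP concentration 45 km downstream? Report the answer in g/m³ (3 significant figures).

0.712 g/m³

Travel time t = 45 km / 0.49 m/s = 4.5e+04/0.49 = 9.184e+04 s = 1.063 d.
First-order decay: C = 0.79·exp(−0.098·1.063) = 0.79·0.9011 = 0.7118 g/m³.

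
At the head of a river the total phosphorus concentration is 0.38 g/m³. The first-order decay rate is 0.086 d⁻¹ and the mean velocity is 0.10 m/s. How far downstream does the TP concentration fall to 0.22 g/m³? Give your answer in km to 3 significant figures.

From C = C₀·e^(−kt), t = ln(C₀/C)/k = ln(0.38/0.22)/0.086 = 0.5465/0.086 = 6.355 d.
Distance = v·t = 0.10 m/s × 5.491e+05 s = 5.491e+04 m = 54.91 km.

54.9 km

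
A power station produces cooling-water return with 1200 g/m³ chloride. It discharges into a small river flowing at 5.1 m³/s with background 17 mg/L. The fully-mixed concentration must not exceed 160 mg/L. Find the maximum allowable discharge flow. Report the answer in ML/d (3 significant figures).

Mass balance at complete mixing: C_std·(Q_w + Q_r) = Q_w·C_e + Q_r·C_b.
Rearranging, Q_w = Q_r·(C_std − C_b)/(C_e − C_std) = 5.1·(160 − 17) / (1200 − 160) = 0.7012 m³/s.
= 60.59 ML/d.

60.6 ML/d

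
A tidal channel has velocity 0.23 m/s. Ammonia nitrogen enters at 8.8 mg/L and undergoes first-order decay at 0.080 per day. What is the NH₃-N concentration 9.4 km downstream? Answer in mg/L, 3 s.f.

8.47 mg/L

Travel time t = 9.4 km / 0.23 m/s = 9400/0.23 = 4.087e+04 s = 0.473 d.
First-order decay: C = 8.8·exp(−0.080·0.473) = 8.8·0.9629 = 8.473 mg/L.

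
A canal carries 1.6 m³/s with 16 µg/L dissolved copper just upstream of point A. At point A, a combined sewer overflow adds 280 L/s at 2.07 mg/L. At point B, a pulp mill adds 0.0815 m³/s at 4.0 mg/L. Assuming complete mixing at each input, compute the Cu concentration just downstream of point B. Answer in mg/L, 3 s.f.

16 µg/L = 0.016 mg/L.
280 L/s = 0.28 m³/s.
After input A: C = (1.6·0.016 + 0.28·2.07) / 1.88 = 0.3219 mg/L.
After input B: C = (1.88·0.3219 + 0.0815·4) / 1.962 = 0.4747 mg/L.

0.475 mg/L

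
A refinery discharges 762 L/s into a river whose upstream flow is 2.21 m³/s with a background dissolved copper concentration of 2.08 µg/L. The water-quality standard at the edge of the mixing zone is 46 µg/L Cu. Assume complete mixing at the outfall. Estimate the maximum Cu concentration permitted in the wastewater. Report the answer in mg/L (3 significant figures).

0.173 mg/L

762 L/s = 0.762 m³/s.
2.08 µg/L = 0.00208 mg/L.
46 µg/L = 0.046 mg/L.
Mass balance: 0.046·2.972 = 0.762·Cₑ + 2.21·0.00208.
Cₑ = (0.1367 − 0.004597) / 0.762 = 0.1734 mg/L.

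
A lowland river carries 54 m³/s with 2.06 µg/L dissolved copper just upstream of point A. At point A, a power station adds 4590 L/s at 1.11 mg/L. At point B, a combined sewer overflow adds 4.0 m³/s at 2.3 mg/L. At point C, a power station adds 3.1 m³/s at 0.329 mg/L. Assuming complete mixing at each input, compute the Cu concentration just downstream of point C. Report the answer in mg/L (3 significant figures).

2.06 µg/L = 0.00206 mg/L.
4590 L/s = 4.59 m³/s.
After input A: C = (54·0.00206 + 4.59·1.11) / 58.59 = 0.08886 mg/L.
After input B: C = (58.59·0.08886 + 4·2.3) / 62.59 = 0.2302 mg/L.
After input C: C = (62.59·0.2302 + 3.1·0.329) / 65.69 = 0.2348 mg/L.

0.235 mg/L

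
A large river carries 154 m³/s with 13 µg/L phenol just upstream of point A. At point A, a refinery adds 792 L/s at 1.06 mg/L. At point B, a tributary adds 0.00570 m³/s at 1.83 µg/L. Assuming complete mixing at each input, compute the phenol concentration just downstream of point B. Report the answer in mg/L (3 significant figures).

13 µg/L = 0.013 mg/L.
792 L/s = 0.792 m³/s.
After input A: C = (154·0.013 + 0.792·1.06) / 154.8 = 0.01836 mg/L.
1.83 µg/L = 0.00183 mg/L.
After input B: C = (154.8·0.01836 + 0.0057·0.00183) / 154.8 = 0.01836 mg/L.

0.0184 mg/L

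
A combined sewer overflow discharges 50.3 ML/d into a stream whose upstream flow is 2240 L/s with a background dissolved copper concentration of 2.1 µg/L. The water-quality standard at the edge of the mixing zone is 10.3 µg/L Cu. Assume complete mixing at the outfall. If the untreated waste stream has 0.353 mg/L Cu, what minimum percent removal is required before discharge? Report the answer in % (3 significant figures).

88.1 %

50.3 ML/d = 0.5822 m³/s.
2240 L/s = 2.24 m³/s.
2.1 µg/L = 0.0021 mg/L.
10.3 µg/L = 0.0103 mg/L.
Mass balance: 0.0103·2.822 = 0.5822·Cₑ + 2.24·0.0021.
Cₑ = (0.02907 − 0.004704) / 0.5822 = 0.04185 mg/L.
Required removal = 1 − 0.04185/0.353 = 88.14 %.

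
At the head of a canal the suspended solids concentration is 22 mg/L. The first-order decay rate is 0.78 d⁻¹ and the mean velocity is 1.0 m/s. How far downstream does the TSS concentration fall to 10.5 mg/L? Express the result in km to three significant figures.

81.9 km

From C = C₀·e^(−kt), t = ln(C₀/C)/k = ln(22/10.5)/0.78 = 0.7397/0.78 = 0.9483 d.
Distance = v·t = 1.0 m/s × 8.193e+04 s = 8.193e+04 m = 81.93 km.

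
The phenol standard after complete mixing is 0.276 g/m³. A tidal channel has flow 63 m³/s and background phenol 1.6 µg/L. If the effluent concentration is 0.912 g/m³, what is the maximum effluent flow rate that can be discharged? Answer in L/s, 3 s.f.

1.6 µg/L = 0.0016 mg/L.
Mass balance at complete mixing: C_std·(Q_w + Q_r) = Q_w·C_e + Q_r·C_b.
Rearranging, Q_w = Q_r·(C_std − C_b)/(C_e − C_std) = 63·(0.276 − 0.0016) / (0.912 − 0.276) = 27.18 m³/s.
= 2.718e+04 L/s.

27200 L/s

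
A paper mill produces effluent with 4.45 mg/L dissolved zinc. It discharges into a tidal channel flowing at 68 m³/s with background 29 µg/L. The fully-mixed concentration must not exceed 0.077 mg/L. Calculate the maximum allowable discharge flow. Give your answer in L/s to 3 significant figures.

29 µg/L = 0.029 mg/L.
Mass balance at complete mixing: C_std·(Q_w + Q_r) = Q_w·C_e + Q_r·C_b.
Rearranging, Q_w = Q_r·(C_std − C_b)/(C_e − C_std) = 68·(0.077 − 0.029) / (4.45 − 0.077) = 0.7464 m³/s.
= 746.4 L/s.

746 L/s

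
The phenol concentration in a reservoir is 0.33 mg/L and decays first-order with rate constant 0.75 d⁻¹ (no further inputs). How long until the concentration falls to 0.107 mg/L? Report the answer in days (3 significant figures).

t = ln(C₀/C)/k = ln(0.33/0.107)/0.75 = 1.126/0.75 = 1.502 d.

1.50 d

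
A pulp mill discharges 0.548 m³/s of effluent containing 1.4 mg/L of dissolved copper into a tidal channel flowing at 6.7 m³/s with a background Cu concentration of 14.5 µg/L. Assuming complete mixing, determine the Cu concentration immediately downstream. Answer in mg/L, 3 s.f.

14.5 µg/L = 0.0145 mg/L.
Conservation of mass across the mixing zone: C = (0.548·1.4 + 6.7·0.0145) / (0.548 + 6.7) = 0.8643/7.248 = 0.1193 mg/L.

0.119 mg/L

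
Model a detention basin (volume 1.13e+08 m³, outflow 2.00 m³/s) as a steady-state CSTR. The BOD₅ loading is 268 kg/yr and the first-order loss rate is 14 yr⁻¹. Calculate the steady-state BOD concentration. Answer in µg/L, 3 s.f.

Outflow Q = 2.00 m³/s × 3.156e+07 s/yr = 6.312e+07 m³/yr.
Steady-state CSTR mass balance: W = Q·C + k·V·C, so C = W/(Q + kV).
Q + kV = 6.312e+07 + 14·1.13e+08 = 1.645e+09 m³/yr.
C = 268/1.645e+09 = 1.629e-07 kg/m³ = 0.0001629 mg/L = 0.1629 µg/L.

0.163 µg/L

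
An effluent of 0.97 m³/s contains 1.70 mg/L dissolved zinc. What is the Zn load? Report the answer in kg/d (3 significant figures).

Mass flux = Q·C = 0.97 m³/s × 1.7 g/m³ = 1.649 g/s.
= 1.649 g/s × 86.4 = 142.5 kg/d.

142 kg/d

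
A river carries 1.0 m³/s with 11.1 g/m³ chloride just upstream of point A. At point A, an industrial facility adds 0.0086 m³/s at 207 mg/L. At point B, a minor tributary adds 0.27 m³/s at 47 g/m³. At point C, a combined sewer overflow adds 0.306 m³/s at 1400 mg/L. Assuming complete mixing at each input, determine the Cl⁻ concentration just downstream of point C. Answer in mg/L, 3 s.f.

After input A: C = (1·11.1 + 0.0086·207) / 1.009 = 12.77 mg/L.
After input B: C = (1.009·12.77 + 0.27·47) / 1.279 = 20 mg/L.
After input C: C = (1.279·20 + 0.306·1400) / 1.585 = 286.5 mg/L.

286 mg/L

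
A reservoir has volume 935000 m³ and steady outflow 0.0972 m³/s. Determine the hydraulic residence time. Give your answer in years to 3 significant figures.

0.305 yr

Q = 0.0972 m³/s × 3.156e+07 s/yr = 3.067e+06 m³/yr.
Hydraulic residence time τ = V/Q = 935000/3.067e+06 = 0.3048 yr.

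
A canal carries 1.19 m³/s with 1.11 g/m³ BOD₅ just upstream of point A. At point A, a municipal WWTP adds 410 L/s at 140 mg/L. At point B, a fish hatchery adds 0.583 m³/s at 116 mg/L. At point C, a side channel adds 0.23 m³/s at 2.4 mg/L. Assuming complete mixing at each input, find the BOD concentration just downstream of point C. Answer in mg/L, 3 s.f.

410 L/s = 0.41 m³/s.
After input A: C = (1.19·1.11 + 0.41·140) / 1.6 = 36.7 mg/L.
After input B: C = (1.6·36.7 + 0.583·116) / 2.183 = 57.88 mg/L.
After input C: C = (2.183·57.88 + 0.23·2.4) / 2.413 = 52.59 mg/L.

52.6 mg/L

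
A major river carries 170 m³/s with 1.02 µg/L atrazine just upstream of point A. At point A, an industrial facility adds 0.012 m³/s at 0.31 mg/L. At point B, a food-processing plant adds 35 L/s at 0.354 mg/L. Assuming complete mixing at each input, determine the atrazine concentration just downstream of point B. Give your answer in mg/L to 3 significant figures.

1.02 µg/L = 0.00102 mg/L.
After input A: C = (170·0.00102 + 0.012·0.31) / 170 = 0.001042 mg/L.
35 L/s = 0.035 m³/s.
After input B: C = (170·0.001042 + 0.035·0.354) / 170 = 0.001114 mg/L.

0.00111 mg/L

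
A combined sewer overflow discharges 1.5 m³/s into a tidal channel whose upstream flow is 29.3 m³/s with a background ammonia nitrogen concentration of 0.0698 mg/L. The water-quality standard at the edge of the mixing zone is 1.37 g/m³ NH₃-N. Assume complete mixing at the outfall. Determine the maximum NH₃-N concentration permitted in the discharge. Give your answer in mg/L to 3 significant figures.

26.8 mg/L

Mass balance: 1.37·30.8 = 1.5·Cₑ + 29.3·0.0698.
Cₑ = (42.2 − 2.045) / 1.5 = 26.77 mg/L.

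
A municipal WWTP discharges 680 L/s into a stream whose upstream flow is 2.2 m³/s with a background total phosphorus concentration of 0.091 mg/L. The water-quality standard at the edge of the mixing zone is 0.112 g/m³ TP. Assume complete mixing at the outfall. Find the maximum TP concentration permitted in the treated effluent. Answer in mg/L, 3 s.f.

680 L/s = 0.68 m³/s.
Mass balance: 0.112·2.88 = 0.68·Cₑ + 2.2·0.091.
Cₑ = (0.3226 − 0.2002) / 0.68 = 0.1799 mg/L.

0.180 mg/L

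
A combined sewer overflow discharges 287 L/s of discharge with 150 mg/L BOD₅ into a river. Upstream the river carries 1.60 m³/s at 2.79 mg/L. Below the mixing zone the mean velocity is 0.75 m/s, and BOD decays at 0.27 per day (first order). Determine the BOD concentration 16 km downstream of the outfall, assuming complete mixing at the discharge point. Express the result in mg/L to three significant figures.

23.6 mg/L

287 L/s = 0.287 m³/s.
After complete mixing, C₀ = (0.287·150 + 1.6·2.79) / 1.887 = 25.18 mg/L.
Travel time t = 1.6e+04 m / 0.75 m/s = 2.133e+04 s = 0.2469 d.
C = 25.18·exp(−0.27·0.2469) = 25.18·0.9355 = 23.56 mg/L.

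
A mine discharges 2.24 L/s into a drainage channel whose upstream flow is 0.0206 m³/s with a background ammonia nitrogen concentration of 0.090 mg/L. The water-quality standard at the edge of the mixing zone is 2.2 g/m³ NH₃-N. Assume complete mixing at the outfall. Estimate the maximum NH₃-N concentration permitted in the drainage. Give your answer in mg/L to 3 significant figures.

21.6 mg/L

2.24 L/s = 0.00224 m³/s.
Mass balance: 2.2·0.02284 = 0.00224·Cₑ + 0.0206·0.09.
Cₑ = (0.05025 − 0.001854) / 0.00224 = 21.6 mg/L.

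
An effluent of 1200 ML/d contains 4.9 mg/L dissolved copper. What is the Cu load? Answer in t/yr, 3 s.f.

1200 ML/d = 13.89 m³/s.
Mass flux = Q·C = 13.89 m³/s × 4.9 g/m³ = 68.06 g/s.
= 68.06 g/s × 31.56 = 2148 t/yr.

2150 t/yr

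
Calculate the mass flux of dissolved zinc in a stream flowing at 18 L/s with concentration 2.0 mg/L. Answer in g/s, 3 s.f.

18 L/s = 0.018 m³/s.
Mass flux = Q·C = 0.018 m³/s × 2 g/m³ = 0.036 g/s.

0.0360 g/s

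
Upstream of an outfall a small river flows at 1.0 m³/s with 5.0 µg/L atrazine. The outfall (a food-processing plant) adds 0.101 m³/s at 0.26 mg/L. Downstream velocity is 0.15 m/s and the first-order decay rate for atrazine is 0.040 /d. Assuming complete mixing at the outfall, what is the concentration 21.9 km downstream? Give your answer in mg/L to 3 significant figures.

0.0265 mg/L

5.0 µg/L = 0.005 mg/L.
After complete mixing, C₀ = (0.101·0.26 + 1·0.005) / 1.101 = 0.02839 mg/L.
Travel time t = 2.19e+04 m / 0.15 m/s = 1.46e+05 s = 1.69 d.
C = 0.02839·exp(−0.040·1.69) = 0.02839·0.9346 = 0.02654 mg/L.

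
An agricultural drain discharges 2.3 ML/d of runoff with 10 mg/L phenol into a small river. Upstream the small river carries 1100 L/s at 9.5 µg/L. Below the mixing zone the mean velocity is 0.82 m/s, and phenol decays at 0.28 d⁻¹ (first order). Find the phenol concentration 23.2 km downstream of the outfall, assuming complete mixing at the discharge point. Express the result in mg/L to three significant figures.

2.3 ML/d = 0.02662 m³/s.
1100 L/s = 1.1 m³/s.
9.5 µg/L = 0.0095 mg/L.
After complete mixing, C₀ = (0.02662·10 + 1.1·0.0095) / 1.127 = 0.2456 mg/L.
Travel time t = 2.32e+04 m / 0.82 m/s = 2.829e+04 s = 0.3275 d.
C = 0.2456·exp(−0.28·0.3275) = 0.2456·0.9124 = 0.224 mg/L.

0.224 mg/L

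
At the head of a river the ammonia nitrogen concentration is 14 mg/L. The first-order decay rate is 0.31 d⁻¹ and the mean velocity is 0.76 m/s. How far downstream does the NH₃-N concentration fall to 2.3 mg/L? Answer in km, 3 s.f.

From C = C₀·e^(−kt), t = ln(C₀/C)/k = ln(14/2.3)/0.31 = 1.806/0.31 = 5.826 d.
Distance = v·t = 0.76 m/s × 5.034e+05 s = 3.826e+05 m = 382.6 km.

383 km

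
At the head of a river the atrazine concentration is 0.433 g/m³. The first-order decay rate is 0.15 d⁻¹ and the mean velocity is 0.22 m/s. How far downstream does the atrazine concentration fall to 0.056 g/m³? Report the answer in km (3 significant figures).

From C = C₀·e^(−kt), t = ln(C₀/C)/k = ln(0.433/0.056)/0.15 = 2.045/0.15 = 13.64 d.
Distance = v·t = 0.22 m/s × 1.178e+06 s = 2.592e+05 m = 259.2 km.

259 km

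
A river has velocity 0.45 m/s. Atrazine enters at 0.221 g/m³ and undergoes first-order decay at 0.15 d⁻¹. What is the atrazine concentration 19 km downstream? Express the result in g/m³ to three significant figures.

Travel time t = 19 km / 0.45 m/s = 1.9e+04/0.45 = 4.222e+04 s = 0.4887 d.
First-order decay: C = 0.221·exp(−0.15·0.4887) = 0.221·0.9293 = 0.2054 g/m³.

0.205 g/m³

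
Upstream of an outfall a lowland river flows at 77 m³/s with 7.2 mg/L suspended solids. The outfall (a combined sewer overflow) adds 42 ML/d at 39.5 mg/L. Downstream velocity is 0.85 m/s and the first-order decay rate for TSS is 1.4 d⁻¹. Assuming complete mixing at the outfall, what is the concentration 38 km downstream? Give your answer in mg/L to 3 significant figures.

42 ML/d = 0.4861 m³/s.
After complete mixing, C₀ = (0.4861·39.5 + 77·7.2) / 77.49 = 7.403 mg/L.
Travel time t = 3.8e+04 m / 0.85 m/s = 4.471e+04 s = 0.5174 d.
C = 7.403·exp(−1.4·0.5174) = 7.403·0.4846 = 3.587 mg/L.

3.59 mg/L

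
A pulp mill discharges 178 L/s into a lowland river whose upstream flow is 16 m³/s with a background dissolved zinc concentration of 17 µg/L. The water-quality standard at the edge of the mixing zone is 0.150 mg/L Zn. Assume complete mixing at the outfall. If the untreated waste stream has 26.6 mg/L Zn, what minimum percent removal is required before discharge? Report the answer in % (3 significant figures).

178 L/s = 0.178 m³/s.
17 µg/L = 0.017 mg/L.
Mass balance: 0.15·16.18 = 0.178·Cₑ + 16·0.017.
Cₑ = (2.427 − 0.272) / 0.178 = 12.11 mg/L.
Required removal = 1 − 12.11/26.6 = 54.49 %.

54.5 %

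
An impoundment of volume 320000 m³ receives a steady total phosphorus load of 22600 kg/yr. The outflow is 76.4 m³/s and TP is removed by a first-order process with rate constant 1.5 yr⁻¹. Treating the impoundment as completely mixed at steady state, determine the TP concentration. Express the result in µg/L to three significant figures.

9.37 µg/L

Outflow Q = 76.4 m³/s × 3.156e+07 s/yr = 2.411e+09 m³/yr.
Steady-state CSTR mass balance: W = Q·C + k·V·C, so C = W/(Q + kV).
Q + kV = 2.411e+09 + 1.5·320000 = 2.411e+09 m³/yr.
C = 22600/2.411e+09 = 9.372e-06 kg/m³ = 0.009372 mg/L = 9.372 µg/L.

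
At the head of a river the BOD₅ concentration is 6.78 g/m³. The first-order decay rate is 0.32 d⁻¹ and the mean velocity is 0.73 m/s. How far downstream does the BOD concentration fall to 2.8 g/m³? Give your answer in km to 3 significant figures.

174 km

From C = C₀·e^(−kt), t = ln(C₀/C)/k = ln(6.78/2.8)/0.32 = 0.8844/0.32 = 2.764 d.
Distance = v·t = 0.73 m/s × 2.388e+05 s = 1.743e+05 m = 174.3 km.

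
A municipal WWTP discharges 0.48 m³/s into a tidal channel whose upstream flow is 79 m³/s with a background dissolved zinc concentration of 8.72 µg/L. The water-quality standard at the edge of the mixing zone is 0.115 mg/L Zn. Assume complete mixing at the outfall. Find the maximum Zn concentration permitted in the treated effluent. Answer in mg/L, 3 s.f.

17.6 mg/L

8.72 µg/L = 0.00872 mg/L.
Mass balance: 0.115·79.48 = 0.48·Cₑ + 79·0.00872.
Cₑ = (9.14 − 0.6889) / 0.48 = 17.61 mg/L.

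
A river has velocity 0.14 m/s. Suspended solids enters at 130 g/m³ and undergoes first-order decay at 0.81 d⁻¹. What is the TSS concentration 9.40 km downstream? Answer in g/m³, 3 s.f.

69.3 g/m³

Travel time t = 9.40 km / 0.14 m/s = 9400/0.14 = 6.714e+04 s = 0.7771 d.
First-order decay: C = 130·exp(−0.81·0.7771) = 130·0.5329 = 69.27 g/m³.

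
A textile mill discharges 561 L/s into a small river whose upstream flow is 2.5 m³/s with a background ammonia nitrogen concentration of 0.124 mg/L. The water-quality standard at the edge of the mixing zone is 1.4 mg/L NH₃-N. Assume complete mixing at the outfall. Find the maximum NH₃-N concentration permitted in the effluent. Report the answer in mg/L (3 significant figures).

561 L/s = 0.561 m³/s.
Mass balance: 1.4·3.061 = 0.561·Cₑ + 2.5·0.124.
Cₑ = (4.285 − 0.31) / 0.561 = 7.086 mg/L.

7.09 mg/L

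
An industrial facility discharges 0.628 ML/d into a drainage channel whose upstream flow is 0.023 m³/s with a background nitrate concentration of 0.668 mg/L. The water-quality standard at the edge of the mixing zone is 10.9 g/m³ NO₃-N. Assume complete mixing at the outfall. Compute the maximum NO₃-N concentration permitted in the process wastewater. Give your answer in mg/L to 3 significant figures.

0.628 ML/d = 0.007269 m³/s.
Mass balance: 10.9·0.03027 = 0.007269·Cₑ + 0.023·0.668.
Cₑ = (0.3299 − 0.01536) / 0.007269 = 43.28 mg/L.

43.3 mg/L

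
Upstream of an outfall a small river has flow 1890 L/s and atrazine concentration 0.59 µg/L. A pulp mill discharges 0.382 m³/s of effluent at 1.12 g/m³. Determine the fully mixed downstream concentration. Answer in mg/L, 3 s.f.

1890 L/s = 1.89 m³/s.
0.59 µg/L = 0.00059 mg/L.
Flow-weighted mixing gives C = (0.382·1.12 + 1.89·0.00059) / (0.382 + 1.89) = 0.429/2.272 = 0.1888 mg/L.

0.189 mg/L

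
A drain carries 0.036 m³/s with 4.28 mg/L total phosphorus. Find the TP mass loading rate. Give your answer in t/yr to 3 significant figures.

4.86 t/yr

Mass flux = Q·C = 0.036 m³/s × 4.28 g/m³ = 0.1541 g/s.
= 0.1541 g/s × 31.56 = 4.862 t/yr.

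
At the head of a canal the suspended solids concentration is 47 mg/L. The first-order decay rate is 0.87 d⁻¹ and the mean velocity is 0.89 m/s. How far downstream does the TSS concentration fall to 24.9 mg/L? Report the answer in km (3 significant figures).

From C = C₀·e^(−kt), t = ln(C₀/C)/k = ln(47/24.9)/0.87 = 0.6353/0.87 = 0.7302 d.
Distance = v·t = 0.89 m/s × 6.309e+04 s = 5.615e+04 m = 56.15 km.

56.1 km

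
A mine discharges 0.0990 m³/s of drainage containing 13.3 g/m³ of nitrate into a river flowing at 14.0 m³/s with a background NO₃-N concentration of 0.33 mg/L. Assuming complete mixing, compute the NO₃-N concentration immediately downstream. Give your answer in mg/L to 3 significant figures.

0.421 mg/L

Conservation of mass across the mixing zone: C = (0.099·13.3 + 14·0.33) / (0.099 + 14) = 5.937/14.1 = 0.4211 mg/L.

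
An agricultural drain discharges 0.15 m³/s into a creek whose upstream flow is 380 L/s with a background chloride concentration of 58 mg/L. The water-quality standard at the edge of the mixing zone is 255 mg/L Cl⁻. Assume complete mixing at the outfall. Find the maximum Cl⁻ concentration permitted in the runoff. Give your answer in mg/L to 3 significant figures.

380 L/s = 0.38 m³/s.
Mass balance: 255·0.53 = 0.15·Cₑ + 0.38·58.
Cₑ = (135.2 − 22.04) / 0.15 = 754.1 mg/L.

754 mg/L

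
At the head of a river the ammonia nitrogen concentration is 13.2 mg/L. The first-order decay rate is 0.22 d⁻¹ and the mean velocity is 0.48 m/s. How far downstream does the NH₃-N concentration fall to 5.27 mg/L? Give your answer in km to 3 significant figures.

173 km

From C = C₀·e^(−kt), t = ln(C₀/C)/k = ln(13.2/5.27)/0.22 = 0.9182/0.22 = 4.174 d.
Distance = v·t = 0.48 m/s × 3.606e+05 s = 1.731e+05 m = 173.1 km.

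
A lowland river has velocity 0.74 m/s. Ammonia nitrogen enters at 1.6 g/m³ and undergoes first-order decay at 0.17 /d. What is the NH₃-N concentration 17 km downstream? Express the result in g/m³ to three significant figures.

Travel time t = 17 km / 0.74 m/s = 1.7e+04/0.74 = 2.297e+04 s = 0.2659 d.
First-order decay: C = 1.6·exp(−0.17·0.2659) = 1.6·0.9558 = 1.529 g/m³.

1.53 g/m³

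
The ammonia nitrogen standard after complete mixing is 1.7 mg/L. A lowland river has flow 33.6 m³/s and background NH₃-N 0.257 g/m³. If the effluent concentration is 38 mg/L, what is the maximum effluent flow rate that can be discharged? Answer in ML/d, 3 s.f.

115 ML/d

Mass balance at complete mixing: C_std·(Q_w + Q_r) = Q_w·C_e + Q_r·C_b.
Rearranging, Q_w = Q_r·(C_std − C_b)/(C_e − C_std) = 33.6·(1.7 − 0.257) / (38 − 1.7) = 1.336 m³/s.
= 115.4 ML/d.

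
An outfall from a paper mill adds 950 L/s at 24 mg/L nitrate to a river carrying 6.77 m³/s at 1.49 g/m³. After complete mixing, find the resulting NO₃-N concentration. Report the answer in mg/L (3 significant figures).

4.26 mg/L

950 L/s = 0.95 m³/s.
Flow-weighted mixing gives C = (0.95·24 + 6.77·1.49) / (0.95 + 6.77) = 32.89/7.72 = 4.26 mg/L.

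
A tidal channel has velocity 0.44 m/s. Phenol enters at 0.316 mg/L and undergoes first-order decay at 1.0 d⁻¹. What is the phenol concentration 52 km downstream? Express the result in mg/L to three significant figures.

0.0805 mg/L

Travel time t = 52 km / 0.44 m/s = 5.2e+04/0.44 = 1.182e+05 s = 1.368 d.
First-order decay: C = 0.316·exp(−1.0·1.368) = 0.316·0.2547 = 0.08047 mg/L.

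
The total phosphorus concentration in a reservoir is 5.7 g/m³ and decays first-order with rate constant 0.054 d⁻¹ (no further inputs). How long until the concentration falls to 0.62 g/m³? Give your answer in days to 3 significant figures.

41.1 d

t = ln(C₀/C)/k = ln(5.7/0.62)/0.054 = 2.219/0.054 = 41.08 d.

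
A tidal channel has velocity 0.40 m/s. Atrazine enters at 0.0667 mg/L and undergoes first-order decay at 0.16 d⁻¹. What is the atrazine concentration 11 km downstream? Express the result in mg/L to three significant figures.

0.0634 mg/L

Travel time t = 11 km / 0.40 m/s = 1.1e+04/0.40 = 2.75e+04 s = 0.3183 d.
First-order decay: C = 0.0667·exp(−0.16·0.3183) = 0.0667·0.9503 = 0.06339 mg/L.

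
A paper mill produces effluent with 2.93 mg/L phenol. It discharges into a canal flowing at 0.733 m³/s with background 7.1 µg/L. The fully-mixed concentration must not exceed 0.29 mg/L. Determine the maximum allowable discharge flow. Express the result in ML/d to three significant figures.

7.1 µg/L = 0.0071 mg/L.
Mass balance at complete mixing: C_std·(Q_w + Q_r) = Q_w·C_e + Q_r·C_b.
Rearranging, Q_w = Q_r·(C_std − C_b)/(C_e − C_std) = 0.733·(0.29 − 0.0071) / (2.93 − 0.29) = 0.07855 m³/s.
= 6.787 ML/d.

6.79 ML/d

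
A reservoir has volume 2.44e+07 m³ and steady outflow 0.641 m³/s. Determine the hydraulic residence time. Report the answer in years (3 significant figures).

1.21 yr

Q = 0.641 m³/s × 3.156e+07 s/yr = 2.023e+07 m³/yr.
Hydraulic residence time τ = V/Q = 2.44e+07/2.023e+07 = 1.206 yr.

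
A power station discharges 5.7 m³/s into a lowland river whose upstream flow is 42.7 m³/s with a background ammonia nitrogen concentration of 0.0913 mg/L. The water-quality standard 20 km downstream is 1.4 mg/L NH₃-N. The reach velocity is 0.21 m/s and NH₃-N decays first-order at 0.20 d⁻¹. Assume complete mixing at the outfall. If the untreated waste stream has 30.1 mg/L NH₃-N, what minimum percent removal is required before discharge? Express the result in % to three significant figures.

Travel time to the compliance point: t = 2e+04/0.21 = 9.524e+04 s = 1.102 d; decay factor exp(−0.20·1.102) = 0.8022.
So the concentration just after mixing may be at most 1.4/0.8022 = 1.745 mg/L.
Mass balance: 1.745·48.4 = 5.7·Cₑ + 42.7·0.0913.
Cₑ = (84.47 − 3.899) / 5.7 = 14.14 mg/L.
Required removal = 1 − 14.14/30.1 = 53.04 %.

53.0 %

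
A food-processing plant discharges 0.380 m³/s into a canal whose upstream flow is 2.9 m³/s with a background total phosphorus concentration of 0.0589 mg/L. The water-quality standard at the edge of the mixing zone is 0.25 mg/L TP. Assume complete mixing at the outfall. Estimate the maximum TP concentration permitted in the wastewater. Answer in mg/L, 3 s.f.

1.71 mg/L

Mass balance: 0.25·3.28 = 0.38·Cₑ + 2.9·0.0589.
Cₑ = (0.82 − 0.1708) / 0.38 = 1.708 mg/L.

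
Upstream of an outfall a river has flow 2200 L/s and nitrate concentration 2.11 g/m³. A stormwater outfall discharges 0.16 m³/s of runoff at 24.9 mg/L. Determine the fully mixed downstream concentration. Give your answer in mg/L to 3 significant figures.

2200 L/s = 2.2 m³/s.
Flow-weighted mixing gives C = (0.16·24.9 + 2.2·2.11) / (0.16 + 2.2) = 8.626/2.36 = 3.655 mg/L.

3.66 mg/L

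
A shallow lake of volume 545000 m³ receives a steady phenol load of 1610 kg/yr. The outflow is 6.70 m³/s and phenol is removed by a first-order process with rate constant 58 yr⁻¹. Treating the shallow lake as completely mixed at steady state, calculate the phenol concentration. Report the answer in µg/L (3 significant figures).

6.62 µg/L

Outflow Q = 6.70 m³/s × 3.156e+07 s/yr = 2.114e+08 m³/yr.
Steady-state CSTR mass balance: W = Q·C + k·V·C, so C = W/(Q + kV).
Q + kV = 2.114e+08 + 58·545000 = 2.43e+08 m³/yr.
C = 1610/2.43e+08 = 6.624e-06 kg/m³ = 0.006624 mg/L = 6.624 µg/L.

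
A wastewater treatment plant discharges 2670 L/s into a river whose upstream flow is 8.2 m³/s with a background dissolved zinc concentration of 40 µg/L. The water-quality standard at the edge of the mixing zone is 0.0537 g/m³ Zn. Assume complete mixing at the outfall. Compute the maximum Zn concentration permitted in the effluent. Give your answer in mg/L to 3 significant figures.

0.0958 mg/L

2670 L/s = 2.67 m³/s.
40 µg/L = 0.04 mg/L.
Mass balance: 0.0537·10.87 = 2.67·Cₑ + 8.2·0.04.
Cₑ = (0.5837 − 0.328) / 2.67 = 0.09577 mg/L.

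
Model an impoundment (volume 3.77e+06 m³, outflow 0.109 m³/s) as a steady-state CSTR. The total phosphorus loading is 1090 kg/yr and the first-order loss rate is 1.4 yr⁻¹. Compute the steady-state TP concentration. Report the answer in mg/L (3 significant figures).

0.125 mg/L

Outflow Q = 0.109 m³/s × 3.156e+07 s/yr = 3.44e+06 m³/yr.
Steady-state CSTR mass balance: W = Q·C + k·V·C, so C = W/(Q + kV).
Q + kV = 3.44e+06 + 1.4·3.77e+06 = 8.718e+06 m³/yr.
C = 1090/8.718e+06 = 0.000125 kg/m³ = 0.125 mg/L.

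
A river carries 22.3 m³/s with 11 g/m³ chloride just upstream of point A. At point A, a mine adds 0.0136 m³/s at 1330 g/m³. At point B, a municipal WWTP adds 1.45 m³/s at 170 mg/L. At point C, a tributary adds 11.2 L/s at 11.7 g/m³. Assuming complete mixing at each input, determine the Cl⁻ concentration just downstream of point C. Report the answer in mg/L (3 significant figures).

After input A: C = (22.3·11 + 0.0136·1330) / 22.31 = 11.8 mg/L.
After input B: C = (22.31·11.8 + 1.45·170) / 23.76 = 21.46 mg/L.
11.2 L/s = 0.0112 m³/s.
After input C: C = (23.76·21.46 + 0.0112·11.7) / 23.77 = 21.45 mg/L.

21.5 mg/L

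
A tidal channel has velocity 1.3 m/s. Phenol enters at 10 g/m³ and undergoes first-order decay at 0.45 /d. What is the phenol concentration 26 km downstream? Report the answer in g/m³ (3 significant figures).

9.01 g/m³

Travel time t = 26 km / 1.3 m/s = 2.6e+04/1.3 = 2e+04 s = 0.2315 d.
First-order decay: C = 10·exp(−0.45·0.2315) = 10·0.9011 = 9.011 g/m³.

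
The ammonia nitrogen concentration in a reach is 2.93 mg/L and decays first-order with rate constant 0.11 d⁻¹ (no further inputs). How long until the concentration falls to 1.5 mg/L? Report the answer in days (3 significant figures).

6.09 d

t = ln(C₀/C)/k = ln(2.93/1.5)/0.11 = 0.6695/0.11 = 6.087 d.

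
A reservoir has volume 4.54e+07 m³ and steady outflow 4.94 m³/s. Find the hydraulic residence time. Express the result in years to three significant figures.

Q = 4.94 m³/s × 3.156e+07 s/yr = 1.559e+08 m³/yr.
Hydraulic residence time τ = V/Q = 4.54e+07/1.559e+08 = 0.2912 yr.

0.291 yr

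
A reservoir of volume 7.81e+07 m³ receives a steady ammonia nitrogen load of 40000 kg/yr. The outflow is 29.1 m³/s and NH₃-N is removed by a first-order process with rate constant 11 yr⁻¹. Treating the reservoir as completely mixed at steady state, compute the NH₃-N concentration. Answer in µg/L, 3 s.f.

22.5 µg/L

Outflow Q = 29.1 m³/s × 3.156e+07 s/yr = 9.183e+08 m³/yr.
Steady-state CSTR mass balance: W = Q·C + k·V·C, so C = W/(Q + kV).
Q + kV = 9.183e+08 + 11·7.81e+07 = 1.777e+09 m³/yr.
C = 40000/1.777e+09 = 2.25e-05 kg/m³ = 0.0225 mg/L = 22.5 µg/L.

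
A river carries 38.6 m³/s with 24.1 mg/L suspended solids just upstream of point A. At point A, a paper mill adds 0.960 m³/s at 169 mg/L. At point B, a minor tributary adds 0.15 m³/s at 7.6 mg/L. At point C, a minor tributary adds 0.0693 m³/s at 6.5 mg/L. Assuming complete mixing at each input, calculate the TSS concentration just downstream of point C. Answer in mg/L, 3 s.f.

After input A: C = (38.6·24.1 + 0.96·169) / 39.56 = 27.62 mg/L.
After input B: C = (39.56·27.62 + 0.15·7.6) / 39.71 = 27.54 mg/L.
After input C: C = (39.71·27.54 + 0.0693·6.5) / 39.78 = 27.5 mg/L.

27.5 mg/L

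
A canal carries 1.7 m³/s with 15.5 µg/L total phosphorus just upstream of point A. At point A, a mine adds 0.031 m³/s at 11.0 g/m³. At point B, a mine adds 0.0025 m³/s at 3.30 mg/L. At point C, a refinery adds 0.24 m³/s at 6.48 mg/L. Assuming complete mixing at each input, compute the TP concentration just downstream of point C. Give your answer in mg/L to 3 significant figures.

15.5 µg/L = 0.0155 mg/L.
After input A: C = (1.7·0.0155 + 0.031·11) / 1.731 = 0.2122 mg/L.
After input B: C = (1.731·0.2122 + 0.0025·3.3) / 1.733 = 0.2167 mg/L.
After input C: C = (1.733·0.2167 + 0.24·6.48) / 1.973 = 0.9784 mg/L.

0.978 mg/L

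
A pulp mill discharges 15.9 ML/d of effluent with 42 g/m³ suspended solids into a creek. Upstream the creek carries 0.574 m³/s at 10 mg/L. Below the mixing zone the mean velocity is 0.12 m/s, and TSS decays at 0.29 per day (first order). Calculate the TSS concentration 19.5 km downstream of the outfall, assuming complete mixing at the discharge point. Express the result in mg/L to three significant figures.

10.3 mg/L

15.9 ML/d = 0.184 m³/s.
After complete mixing, C₀ = (0.184·42 + 0.574·10) / 0.758 = 17.77 mg/L.
Travel time t = 1.95e+04 m / 0.12 m/s = 1.625e+05 s = 1.881 d.
C = 17.77·exp(−0.29·1.881) = 17.77·0.5796 = 10.3 mg/L.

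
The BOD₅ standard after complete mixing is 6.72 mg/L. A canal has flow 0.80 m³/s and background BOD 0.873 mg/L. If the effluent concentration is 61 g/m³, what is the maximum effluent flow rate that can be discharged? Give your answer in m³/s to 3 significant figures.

0.0862 m³/s

Mass balance at complete mixing: C_std·(Q_w + Q_r) = Q_w·C_e + Q_r·C_b.
Rearranging, Q_w = Q_r·(C_std − C_b)/(C_e − C_std) = 0.80·(6.72 − 0.873) / (61 − 6.72) = 0.08618 m³/s.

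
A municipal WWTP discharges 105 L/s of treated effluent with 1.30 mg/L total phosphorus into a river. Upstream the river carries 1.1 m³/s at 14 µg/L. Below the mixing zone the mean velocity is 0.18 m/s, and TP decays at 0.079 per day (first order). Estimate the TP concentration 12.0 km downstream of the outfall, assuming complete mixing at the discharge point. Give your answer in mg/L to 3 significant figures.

105 L/s = 0.105 m³/s.
14 µg/L = 0.014 mg/L.
After complete mixing, C₀ = (0.105·1.3 + 1.1·0.014) / 1.205 = 0.1261 mg/L.
Travel time t = 1.2e+04 m / 0.18 m/s = 6.667e+04 s = 0.7716 d.
C = 0.1261·exp(−0.079·0.7716) = 0.1261·0.9409 = 0.1186 mg/L.

0.119 mg/L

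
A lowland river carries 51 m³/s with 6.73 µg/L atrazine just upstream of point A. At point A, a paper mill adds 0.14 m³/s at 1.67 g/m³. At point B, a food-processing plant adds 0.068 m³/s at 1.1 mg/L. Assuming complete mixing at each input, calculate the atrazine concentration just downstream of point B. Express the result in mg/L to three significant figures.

0.0127 mg/L

6.73 µg/L = 0.00673 mg/L.
After input A: C = (51·0.00673 + 0.14·1.67) / 51.14 = 0.01128 mg/L.
After input B: C = (51.14·0.01128 + 0.068·1.1) / 51.21 = 0.01273 mg/L.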